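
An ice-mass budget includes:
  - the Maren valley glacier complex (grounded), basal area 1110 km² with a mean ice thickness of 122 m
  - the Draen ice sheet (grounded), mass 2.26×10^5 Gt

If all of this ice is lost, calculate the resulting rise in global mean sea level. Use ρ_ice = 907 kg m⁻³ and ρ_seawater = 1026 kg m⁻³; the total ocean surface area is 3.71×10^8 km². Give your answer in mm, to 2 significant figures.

Maren: ice volume = 1110 km² × 122 m = 135.4 km³; 135.4 × (907/1026) = 119.7 km³ of water.
Draen: 2.26×10^5 Gt = 2.260×10^17 kg; dividing by ρ_w = 1026 kg m⁻³ gives 2.203×10^14 m³ of water.
Total added water ≈ 2.204×10^14 m³ over 3.71×10^14 m² → Δh = 0.594 m = 590 mm.

≈ 590 mm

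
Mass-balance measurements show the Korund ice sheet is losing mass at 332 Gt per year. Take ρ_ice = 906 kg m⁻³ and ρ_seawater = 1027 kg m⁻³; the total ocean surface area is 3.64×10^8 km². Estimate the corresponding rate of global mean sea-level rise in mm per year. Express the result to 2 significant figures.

≈ 0.89 mm/yr

ρ_w = 1027 kg m⁻³. Annual water volume added = 332 Gt / ρ_w = 3.320×10^14 kg / 1027 kg m⁻³ = 3.233×10^11 m³.
Δh per year = 3.233×10^11 / 3.64×10^14 = 8.88×10^-4 m = 0.89 mm.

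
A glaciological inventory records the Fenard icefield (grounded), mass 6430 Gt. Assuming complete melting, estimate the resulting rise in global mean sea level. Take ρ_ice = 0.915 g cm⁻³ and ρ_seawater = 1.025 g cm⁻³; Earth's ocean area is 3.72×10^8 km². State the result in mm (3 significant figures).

Fenard: 6430 Gt = 6.430×10^15 kg; dividing by ρ_w = 1.025 g cm⁻³ = 1025 kg m⁻³ gives 6.273×10^12 m³ of water.
Spread over 3.72×10^14 m² of ocean, Δh = 6.273×10^12 / 3.72×10^14 = 0.0169 m = 16.9 mm.

≈ 16.9 mm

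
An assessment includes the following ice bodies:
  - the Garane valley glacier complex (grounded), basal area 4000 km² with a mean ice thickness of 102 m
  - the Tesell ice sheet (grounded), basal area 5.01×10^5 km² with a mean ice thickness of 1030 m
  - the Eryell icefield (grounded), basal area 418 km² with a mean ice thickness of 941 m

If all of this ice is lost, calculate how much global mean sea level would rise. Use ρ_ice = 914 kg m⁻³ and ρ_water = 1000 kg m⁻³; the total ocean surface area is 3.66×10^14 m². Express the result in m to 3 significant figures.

Garane: ice volume = 4000 km² × 102 m = 408.0 km³; 408.0 × (914/1000) = 372.9 km³ of water.
Tesell: ice volume = 5.01×10^5 km² × 1030 m = 5.160×10^5 km³; 5.160×10^5 × (914/1000) = 4.717×10^5 km³ of water.
Eryell: ice volume = 418 km² × 941 m = 393.3 km³; 393.3 × (914/1000) = 359.5 km³ of water.
Total added water ≈ 4.724×10^14 m³ over 3.66×10^14 m² → Δh = 1.29 m.

≈ 1.29 m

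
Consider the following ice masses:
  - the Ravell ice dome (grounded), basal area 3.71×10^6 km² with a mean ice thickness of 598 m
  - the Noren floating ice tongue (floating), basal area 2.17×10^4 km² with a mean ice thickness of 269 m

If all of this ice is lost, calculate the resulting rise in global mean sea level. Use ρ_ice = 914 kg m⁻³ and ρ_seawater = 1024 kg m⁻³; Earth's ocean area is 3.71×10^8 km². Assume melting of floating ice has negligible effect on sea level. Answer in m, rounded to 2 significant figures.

≈ 5.3 m

Ravell: ice volume = 3.71×10^6 km² × 598 m = 2.219×10^6 km³; 2.219×10^6 × (914/1024) = 1.980×10^6 km³ of water.
The Noren floating ice tongue is floating and already displaces its own weight of water, so its melt adds essentially nothing to sea level.
Total added water ≈ 1.980×10^15 m³ over 3.71×10^14 m² → Δh = 5.34 m.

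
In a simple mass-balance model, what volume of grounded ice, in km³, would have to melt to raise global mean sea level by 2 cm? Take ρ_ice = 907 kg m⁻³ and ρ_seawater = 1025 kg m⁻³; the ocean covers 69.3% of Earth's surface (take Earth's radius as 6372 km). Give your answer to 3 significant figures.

Required water volume = Δh × A = 0.02 m × 3.54×10^14 m² = 7.072×10^12 m³ = 7072 km³.
Ice volume = water volume × ρ_w/ρ_ice = 7072 × 1025/907 = 7990 km³.

≈ 7990 km³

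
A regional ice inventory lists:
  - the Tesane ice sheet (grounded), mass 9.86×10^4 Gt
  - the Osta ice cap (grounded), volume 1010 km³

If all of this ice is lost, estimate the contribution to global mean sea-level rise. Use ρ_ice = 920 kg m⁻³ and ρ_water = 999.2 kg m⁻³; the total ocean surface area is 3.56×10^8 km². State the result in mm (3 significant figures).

≈ 280 mm

Tesane: 9.86×10^4 Gt = 9.860×10^16 kg; dividing by ρ_w = 999.2 kg m⁻³ gives 9.868×10^13 m³ of water.
Osta: 1010 km³ × (920/999.2) = 929.9 km³ of water.
Total added water ≈ 9.961×10^13 m³ over 3.56×10^14 m² → Δh = 0.280 m = 280 mm.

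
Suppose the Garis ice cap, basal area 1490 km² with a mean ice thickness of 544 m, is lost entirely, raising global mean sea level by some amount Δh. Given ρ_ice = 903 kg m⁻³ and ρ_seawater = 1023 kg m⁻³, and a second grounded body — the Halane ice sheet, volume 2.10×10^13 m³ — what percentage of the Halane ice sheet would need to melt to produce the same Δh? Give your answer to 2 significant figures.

≈ 3.9 %

Equal sea-level rise means equal mass of meltwater, i.e. equal mass of ice lost.
Ice mass of Garis: 7.319×10^14 kg; ice mass of Halane: 1.896×10^16 kg.
Fraction required = 7.319×10^14 / 1.896×10^16 = 0.0386 → 3.9 %.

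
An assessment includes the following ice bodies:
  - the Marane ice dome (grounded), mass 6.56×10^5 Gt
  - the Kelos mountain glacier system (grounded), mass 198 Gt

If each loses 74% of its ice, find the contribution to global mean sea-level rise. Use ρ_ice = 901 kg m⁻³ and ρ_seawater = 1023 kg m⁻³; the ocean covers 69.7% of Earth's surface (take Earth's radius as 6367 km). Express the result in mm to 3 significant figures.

≈ 1340 mm

Marane: 0.74 × 6.56×10^5 Gt = 4.854×10^17 kg; dividing by ρ_w = 1023 kg m⁻³ gives 4.745×10^14 m³ of water.
Kelos: 0.74 × 198 Gt = 1.465×10^14 kg; dividing by ρ_w = 1023 kg m⁻³ gives 1.432×10^11 m³ of water.
Total added water ≈ 4.747×10^14 m³ over 3.55×10^14 m² → Δh = 1.34 m = 1340 mm.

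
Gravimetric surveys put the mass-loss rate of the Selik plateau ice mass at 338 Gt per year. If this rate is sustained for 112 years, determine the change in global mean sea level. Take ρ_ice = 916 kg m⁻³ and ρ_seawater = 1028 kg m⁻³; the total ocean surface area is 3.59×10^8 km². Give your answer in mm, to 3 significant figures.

Total mass lost = 338 Gt/yr × 112 yr = 3.786×10^4 Gt = 3.786×10^16 kg.
ρ_w = 1028 kg m⁻³, so water volume = 3.786×10^16 / 1028 = 3.682×10^13 m³.
Δh = 3.682×10^13 / 3.59×10^14 = 0.103 m = 103 mm.

≈ 103 mm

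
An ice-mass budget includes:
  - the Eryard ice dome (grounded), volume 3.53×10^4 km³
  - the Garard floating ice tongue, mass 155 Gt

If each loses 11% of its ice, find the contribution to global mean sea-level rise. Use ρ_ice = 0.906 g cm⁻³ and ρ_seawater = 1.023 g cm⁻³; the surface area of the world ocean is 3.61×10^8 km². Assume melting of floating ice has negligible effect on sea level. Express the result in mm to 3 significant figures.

≈ 9.53 mm

Eryard: 0.11 × 3.53×10^4 km³ × (906/1023) = 3439 km³ of water.
The Garard floating ice tongue is floating and already displaces its own weight of water, so its melt adds essentially nothing to sea level.
Total added water ≈ 3.439×10^12 m³ over 3.61×10^14 m² → Δh = 9.53×10^-3 m = 9.53 mm.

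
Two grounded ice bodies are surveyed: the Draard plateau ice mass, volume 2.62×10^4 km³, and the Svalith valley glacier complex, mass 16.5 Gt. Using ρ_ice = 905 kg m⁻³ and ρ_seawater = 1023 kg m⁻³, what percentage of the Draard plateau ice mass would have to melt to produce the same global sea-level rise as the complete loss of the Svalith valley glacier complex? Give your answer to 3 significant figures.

Equal sea-level rise means equal mass of meltwater, i.e. equal mass of ice lost.
Ice mass of Svalith: 1.650×10^13 kg; ice mass of Draard: 2.371×10^16 kg.
Fraction required = 1.650×10^13 / 2.371×10^16 = 6.96×10^-4 → 0.0696 %.

≈ 0.0696 %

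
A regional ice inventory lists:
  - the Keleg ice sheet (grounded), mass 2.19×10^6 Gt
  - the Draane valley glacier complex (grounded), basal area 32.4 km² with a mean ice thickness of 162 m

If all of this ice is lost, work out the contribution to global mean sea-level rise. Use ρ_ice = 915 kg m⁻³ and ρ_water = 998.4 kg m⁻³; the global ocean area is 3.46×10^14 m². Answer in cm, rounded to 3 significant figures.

Keleg: 2.19×10^6 Gt = 2.190×10^18 kg; dividing by ρ_w = 998.4 kg m⁻³ gives 2.194×10^15 m³ of water.
Draane: ice volume = 32.4 km² × 162 m = 5.249 km³; 5.249 × (915/998.4) = 4.810 km³ of water.
Total added water ≈ 2.194×10^15 m³ over 3.46×10^14 m² → Δh = 6.34 m = 634 cm.

≈ 634 cm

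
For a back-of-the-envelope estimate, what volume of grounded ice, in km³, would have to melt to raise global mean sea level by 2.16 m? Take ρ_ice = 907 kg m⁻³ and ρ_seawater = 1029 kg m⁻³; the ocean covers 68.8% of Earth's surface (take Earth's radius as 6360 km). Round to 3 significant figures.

Required water volume = Δh × A = 2.16 m × 3.50×10^14 m² = 7.554×10^14 m³ = 7.554×10^5 km³.
Ice volume = water volume × ρ_w/ρ_ice = 7.554×10^5 × 1029/907 = 8.57×10^5 km³.

≈ 8.57×10^5 km³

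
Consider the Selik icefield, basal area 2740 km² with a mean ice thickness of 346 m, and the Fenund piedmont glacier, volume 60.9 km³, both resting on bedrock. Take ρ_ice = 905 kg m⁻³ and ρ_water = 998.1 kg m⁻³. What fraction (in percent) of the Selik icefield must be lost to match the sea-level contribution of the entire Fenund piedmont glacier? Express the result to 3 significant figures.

≈ 6.42 %

Equal sea-level rise means equal mass of meltwater, i.e. equal mass of ice lost.
Ice mass of Fenund: 5.511×10^13 kg; ice mass of Selik: 8.580×10^14 kg.
Fraction required = 5.511×10^13 / 8.580×10^14 = 0.0642 → 6.42 %.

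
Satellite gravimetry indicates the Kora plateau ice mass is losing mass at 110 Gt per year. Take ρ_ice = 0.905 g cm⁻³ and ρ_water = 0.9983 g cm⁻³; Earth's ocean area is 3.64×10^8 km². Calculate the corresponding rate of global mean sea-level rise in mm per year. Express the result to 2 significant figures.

ρ_w = 0.9983 g cm⁻³ = 998.3 kg m⁻³. Annual water volume added = 110 Gt / ρ_w = 1.100×10^14 kg / 998.3 kg m⁻³ = 1.102×10^11 m³.
Δh per year = 1.102×10^11 / 3.64×10^14 = 3.03×10^-4 m = 0.30 mm.

≈ 0.30 mm/yr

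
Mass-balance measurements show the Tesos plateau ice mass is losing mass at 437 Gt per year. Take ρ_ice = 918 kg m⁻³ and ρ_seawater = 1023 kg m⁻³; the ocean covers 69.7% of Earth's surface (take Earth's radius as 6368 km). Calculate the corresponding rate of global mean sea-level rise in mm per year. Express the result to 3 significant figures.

≈ 1.20 mm/yr

ρ_w = 1023 kg m⁻³. Annual water volume added = 437 Gt / ρ_w = 4.370×10^14 kg / 1023 kg m⁻³ = 4.272×10^11 m³.
Δh per year = 4.272×10^11 / 3.55×10^14 = 1.20×10^-3 m = 1.20 mm.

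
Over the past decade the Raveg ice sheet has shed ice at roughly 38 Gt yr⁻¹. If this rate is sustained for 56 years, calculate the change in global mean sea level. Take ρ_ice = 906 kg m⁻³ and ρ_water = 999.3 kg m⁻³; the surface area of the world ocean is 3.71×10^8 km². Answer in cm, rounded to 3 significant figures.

≈ 0.574 cm

Total mass lost = 38 Gt/yr × 56 yr = 2128 Gt = 2.128×10^15 kg.
ρ_w = 999.3 kg m⁻³, so water volume = 2.128×10^15 / 999.3 = 2.129×10^12 m³.
Δh = 2.129×10^12 / 3.71×10^14 = 5.74×10^-3 m = 0.574 cm.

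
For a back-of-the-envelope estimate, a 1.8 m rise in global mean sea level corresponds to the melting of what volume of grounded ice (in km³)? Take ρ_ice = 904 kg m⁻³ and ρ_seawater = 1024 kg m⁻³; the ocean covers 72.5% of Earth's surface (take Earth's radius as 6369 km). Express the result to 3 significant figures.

Required water volume = Δh × A = 1.8 m × 3.70×10^14 m² = 6.652×10^14 m³ = 6.652×10^5 km³.
Ice volume = water volume × ρ_w/ρ_ice = 6.652×10^5 × 1024/904 = 7.54×10^5 km³.

≈ 7.54×10^5 km³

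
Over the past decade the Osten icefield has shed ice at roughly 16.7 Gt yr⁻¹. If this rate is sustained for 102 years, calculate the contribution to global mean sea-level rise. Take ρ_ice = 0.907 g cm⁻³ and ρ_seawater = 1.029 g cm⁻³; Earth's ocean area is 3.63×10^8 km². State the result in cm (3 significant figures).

Total mass lost = 16.7 Gt/yr × 102 yr = 1703 Gt = 1.703×10^15 kg.
ρ_w = 1.029 g cm⁻³ = 1029 kg m⁻³, so water volume = 1.703×10^15 / 1029 = 1.655×10^12 m³.
Δh = 1.655×10^12 / 3.63×10^14 = 4.56×10^-3 m = 0.456 cm.

≈ 0.456 cm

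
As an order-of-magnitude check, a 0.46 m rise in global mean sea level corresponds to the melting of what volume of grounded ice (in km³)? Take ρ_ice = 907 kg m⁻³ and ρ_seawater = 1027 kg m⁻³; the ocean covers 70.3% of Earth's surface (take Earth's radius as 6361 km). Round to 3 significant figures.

Required water volume = Δh × A = 0.46 m × 3.57×10^14 m² = 1.644×10^14 m³ = 1.644×10^5 km³.
Ice volume = water volume × ρ_w/ρ_ice = 1.644×10^5 × 1027/907 = 1.86×10^5 km³.

≈ 1.86×10^5 km³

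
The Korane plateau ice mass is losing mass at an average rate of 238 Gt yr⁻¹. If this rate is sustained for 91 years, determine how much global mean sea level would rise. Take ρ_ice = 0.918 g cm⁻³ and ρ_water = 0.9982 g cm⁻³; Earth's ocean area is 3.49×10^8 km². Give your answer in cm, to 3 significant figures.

Total mass lost = 238 Gt/yr × 91 yr = 2.166×10^4 Gt = 2.166×10^16 kg.
ρ_w = 0.9982 g cm⁻³ = 998.2 kg m⁻³, so water volume = 2.166×10^16 / 998.2 = 2.170×10^13 m³.
Δh = 2.170×10^13 / 3.49×10^14 = 0.0622 m = 6.22 cm.

≈ 6.22 cm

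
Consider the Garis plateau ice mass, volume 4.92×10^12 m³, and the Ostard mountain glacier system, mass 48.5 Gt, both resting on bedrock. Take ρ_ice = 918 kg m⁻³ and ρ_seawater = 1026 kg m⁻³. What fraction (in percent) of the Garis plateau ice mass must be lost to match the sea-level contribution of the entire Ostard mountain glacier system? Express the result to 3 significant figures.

Equal sea-level rise means equal mass of meltwater, i.e. equal mass of ice lost.
Ice mass of Ostard: 4.850×10^13 kg; ice mass of Garis: 4.517×10^15 kg.
Fraction required = 4.850×10^13 / 4.517×10^15 = 0.0107 → 1.07 %.

≈ 1.07 %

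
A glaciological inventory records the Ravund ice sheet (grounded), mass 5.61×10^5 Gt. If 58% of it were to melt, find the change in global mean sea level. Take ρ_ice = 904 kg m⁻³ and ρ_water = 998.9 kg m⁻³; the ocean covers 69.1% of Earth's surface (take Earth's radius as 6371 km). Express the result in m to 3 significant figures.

Ravund: 0.58 × 5.61×10^5 Gt = 3.254×10^17 kg; dividing by ρ_w = 998.9 kg m⁻³ gives 3.257×10^14 m³ of water.
Spread over 3.52×10^14 m² of ocean, Δh = 3.257×10^14 / 3.52×10^14 = 0.924 m.

≈ 0.924 m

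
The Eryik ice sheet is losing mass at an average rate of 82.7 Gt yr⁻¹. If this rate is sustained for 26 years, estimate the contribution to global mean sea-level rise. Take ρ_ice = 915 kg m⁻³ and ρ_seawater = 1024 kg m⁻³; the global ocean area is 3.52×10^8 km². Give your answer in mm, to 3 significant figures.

≈ 5.97 mm

Total mass lost = 82.7 Gt/yr × 26 yr = 2150 Gt = 2.150×10^15 kg.
ρ_w = 1024 kg m⁻³, so water volume = 2.150×10^15 / 1024 = 2.100×10^12 m³.
Δh = 2.100×10^12 / 3.52×10^14 = 5.97×10^-3 m = 5.97 mm.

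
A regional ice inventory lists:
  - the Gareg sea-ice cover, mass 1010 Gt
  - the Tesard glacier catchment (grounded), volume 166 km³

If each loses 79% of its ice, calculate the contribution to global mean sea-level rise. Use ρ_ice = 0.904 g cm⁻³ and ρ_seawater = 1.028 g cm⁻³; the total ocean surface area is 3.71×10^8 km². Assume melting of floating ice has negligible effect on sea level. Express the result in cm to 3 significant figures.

≈ 0.0311 cm

The Gareg sea-ice cover is floating and already displaces its own weight of water, so its melt adds essentially nothing to sea level.
Tesard: 0.79 × 166 km³ × (904/1028) = 115.3 km³ of water.
Total added water ≈ 1.153×10^11 m³ over 3.71×10^14 m² → Δh = 3.11×10^-4 m = 0.0311 cm.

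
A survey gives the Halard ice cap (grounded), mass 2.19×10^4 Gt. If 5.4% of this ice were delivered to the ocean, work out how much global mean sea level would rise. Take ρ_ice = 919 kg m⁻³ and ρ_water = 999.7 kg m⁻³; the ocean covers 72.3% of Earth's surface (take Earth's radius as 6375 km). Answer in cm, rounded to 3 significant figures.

≈ 0.320 cm

Halard: 0.054 × 2.19×10^4 Gt = 1.183×10^15 kg; dividing by ρ_w = 999.7 kg m⁻³ gives 1.183×10^12 m³ of water.
Spread over 3.69×10^14 m² of ocean, Δh = 1.183×10^12 / 3.69×10^14 = 3.20×10^-3 m = 0.320 cm.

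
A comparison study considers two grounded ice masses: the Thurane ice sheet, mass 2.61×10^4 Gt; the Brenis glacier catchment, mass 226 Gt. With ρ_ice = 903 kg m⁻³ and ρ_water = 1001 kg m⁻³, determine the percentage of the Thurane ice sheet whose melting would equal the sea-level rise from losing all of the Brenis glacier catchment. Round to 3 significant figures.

Equal sea-level rise means equal mass of meltwater, i.e. equal mass of ice lost.
Ice mass of Brenis: 2.260×10^14 kg; ice mass of Thurane: 2.610×10^16 kg.
Fraction required = 2.260×10^14 / 2.610×10^16 = 8.66×10^-3 → 0.866 %.

≈ 0.866 %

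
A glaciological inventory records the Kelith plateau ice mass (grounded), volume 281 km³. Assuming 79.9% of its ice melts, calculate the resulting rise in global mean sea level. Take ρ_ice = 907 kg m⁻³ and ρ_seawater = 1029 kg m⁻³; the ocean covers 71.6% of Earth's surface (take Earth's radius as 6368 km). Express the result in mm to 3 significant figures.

≈ 0.542 mm

Kelith: 0.799 × 281 km³ × (907/1029) = 197.9 km³ of water.
Spread over 3.65×10^14 m² of ocean, Δh = 1.979×10^11 / 3.65×10^14 = 5.42×10^-4 m = 0.542 mm.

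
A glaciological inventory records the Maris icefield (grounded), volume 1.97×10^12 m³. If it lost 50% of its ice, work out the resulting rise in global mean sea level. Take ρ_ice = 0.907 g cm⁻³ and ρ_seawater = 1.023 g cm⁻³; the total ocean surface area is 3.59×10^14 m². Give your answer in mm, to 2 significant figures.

≈ 2.4 mm

Maris: 0.5 × 1.97×10^12 m³ × (907/1023) = 8.733×10^11 m³ of water.
Spread over 3.59×10^14 m² of ocean, Δh = 8.733×10^11 / 3.59×10^14 = 2.43×10^-3 m = 2.4 mm.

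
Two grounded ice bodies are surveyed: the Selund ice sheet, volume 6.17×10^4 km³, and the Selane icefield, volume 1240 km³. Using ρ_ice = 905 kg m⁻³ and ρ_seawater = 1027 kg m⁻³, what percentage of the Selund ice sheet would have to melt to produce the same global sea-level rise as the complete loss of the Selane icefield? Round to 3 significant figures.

Equal sea-level rise means equal mass of meltwater, i.e. equal mass of ice lost.
Ice mass of Selane: 1.122×10^15 kg; ice mass of Selund: 5.584×10^16 kg.
Fraction required = 1.122×10^15 / 5.584×10^16 = 0.0201 → 2.01 %.

≈ 2.01 %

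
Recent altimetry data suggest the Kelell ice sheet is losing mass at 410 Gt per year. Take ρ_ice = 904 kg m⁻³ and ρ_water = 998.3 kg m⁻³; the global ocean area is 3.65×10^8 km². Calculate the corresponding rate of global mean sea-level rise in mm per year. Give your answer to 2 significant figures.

ρ_w = 998.3 kg m⁻³. Annual water volume added = 410 Gt / ρ_w = 4.100×10^14 kg / 998.3 kg m⁻³ = 4.107×10^11 m³.
Δh per year = 4.107×10^11 / 3.65×10^14 = 1.13×10^-3 m = 1.1 mm.

≈ 1.1 mm/yr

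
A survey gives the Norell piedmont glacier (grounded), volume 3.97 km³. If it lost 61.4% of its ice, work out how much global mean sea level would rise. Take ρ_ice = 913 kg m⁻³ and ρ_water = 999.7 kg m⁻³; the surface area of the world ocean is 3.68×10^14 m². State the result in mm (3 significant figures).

≈ 6.05×10^-3 mm

Norell: 0.614 × 3.97 km³ × (913/999.7) = 2.226 km³ of water.
Spread over 3.68×10^14 m² of ocean, Δh = 2.226×10^9 / 3.68×10^14 = 6.05×10^-6 m = 6.05×10^-3 mm.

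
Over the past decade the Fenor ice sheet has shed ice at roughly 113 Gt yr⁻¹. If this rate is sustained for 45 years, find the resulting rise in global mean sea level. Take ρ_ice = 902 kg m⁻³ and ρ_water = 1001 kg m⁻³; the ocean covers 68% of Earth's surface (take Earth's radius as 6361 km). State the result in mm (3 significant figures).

Total mass lost = 113 Gt/yr × 45 yr = 5085 Gt = 5.085×10^15 kg.
ρ_w = 1001 kg m⁻³, so water volume = 5.085×10^15 / 1001 = 5.080×10^12 m³.
Δh = 5.080×10^12 / 3.46×10^14 = 0.0147 m = 14.7 mm.

≈ 14.7 mm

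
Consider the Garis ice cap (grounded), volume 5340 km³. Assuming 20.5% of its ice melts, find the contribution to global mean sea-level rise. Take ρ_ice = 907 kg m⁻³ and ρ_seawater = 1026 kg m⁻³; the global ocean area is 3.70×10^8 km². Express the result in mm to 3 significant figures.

≈ 2.62 mm

Garis: 0.205 × 5340 km³ × (907/1026) = 967.7 km³ of water.
Spread over 3.70×10^14 m² of ocean, Δh = 9.677×10^11 / 3.70×10^14 = 2.62×10^-3 m = 2.62 mm.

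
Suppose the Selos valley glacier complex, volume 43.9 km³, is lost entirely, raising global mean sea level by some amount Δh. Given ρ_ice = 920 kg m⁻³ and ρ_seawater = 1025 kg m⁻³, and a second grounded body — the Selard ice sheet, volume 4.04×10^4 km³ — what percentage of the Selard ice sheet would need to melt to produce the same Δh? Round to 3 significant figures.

≈ 0.109 %

Equal sea-level rise means equal mass of meltwater, i.e. equal mass of ice lost.
Ice mass of Selos: 4.039×10^13 kg; ice mass of Selard: 3.717×10^16 kg.
Fraction required = 4.039×10^13 / 3.717×10^16 = 1.09×10^-3 → 0.109 %.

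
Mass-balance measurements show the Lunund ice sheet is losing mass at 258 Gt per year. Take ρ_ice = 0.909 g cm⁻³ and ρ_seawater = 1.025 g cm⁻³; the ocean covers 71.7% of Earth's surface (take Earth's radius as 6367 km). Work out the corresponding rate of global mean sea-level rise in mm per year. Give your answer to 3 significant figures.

≈ 0.689 mm/yr

ρ_w = 1.025 g cm⁻³ = 1025 kg m⁻³. Annual water volume added = 258 Gt / ρ_w = 2.580×10^14 kg / 1025 kg m⁻³ = 2.517×10^11 m³.
Δh per year = 2.517×10^11 / 3.65×10^14 = 6.89×10^-4 m = 0.689 mm.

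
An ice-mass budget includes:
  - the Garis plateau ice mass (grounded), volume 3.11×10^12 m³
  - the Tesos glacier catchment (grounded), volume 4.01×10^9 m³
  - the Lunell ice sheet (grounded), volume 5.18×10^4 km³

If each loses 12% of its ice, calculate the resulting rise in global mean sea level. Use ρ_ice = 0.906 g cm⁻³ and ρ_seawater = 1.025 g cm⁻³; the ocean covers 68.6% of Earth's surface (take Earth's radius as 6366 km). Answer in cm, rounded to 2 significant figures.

≈ 1.7 cm

Garis: 0.12 × 3.11×10^12 m³ × (906/1025) = 3.299×10^11 m³ of water.
Tesos: 0.12 × 4.01×10^9 m³ × (906/1025) = 4.253×10^8 m³ of water.
Lunell: 0.12 × 5.18×10^4 km³ × (906/1025) = 5494 km³ of water.
Total added water ≈ 5.825×10^12 m³ over 3.49×10^14 m² → Δh = 0.0167 m = 1.7 cm.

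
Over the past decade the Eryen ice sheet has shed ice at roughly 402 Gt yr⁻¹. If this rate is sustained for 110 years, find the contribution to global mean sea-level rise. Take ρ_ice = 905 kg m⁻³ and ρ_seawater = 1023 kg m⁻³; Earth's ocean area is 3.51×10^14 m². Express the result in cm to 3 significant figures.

≈ 12.3 cm

Total mass lost = 402 Gt/yr × 110 yr = 4.422×10^4 Gt = 4.422×10^16 kg.
ρ_w = 1023 kg m⁻³, so water volume = 4.422×10^16 / 1023 = 4.323×10^13 m³.
Δh = 4.323×10^13 / 3.51×10^14 = 0.123 m = 12.3 cm.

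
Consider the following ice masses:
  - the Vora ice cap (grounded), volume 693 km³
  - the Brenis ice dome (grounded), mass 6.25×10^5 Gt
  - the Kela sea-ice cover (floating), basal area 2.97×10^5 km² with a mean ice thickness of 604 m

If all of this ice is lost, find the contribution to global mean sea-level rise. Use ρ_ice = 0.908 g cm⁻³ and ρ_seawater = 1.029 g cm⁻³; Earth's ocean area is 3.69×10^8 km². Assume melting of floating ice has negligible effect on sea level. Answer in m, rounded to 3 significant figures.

Vora: 693 km³ × (908/1029) = 611.5 km³ of water.
Brenis: 6.25×10^5 Gt = 6.250×10^17 kg; dividing by ρ_w = 1.029 g cm⁻³ = 1029 kg m⁻³ gives 6.074×10^14 m³ of water.
The Kela sea-ice cover is floating and already displaces its own weight of water, so its melt adds essentially nothing to sea level.
Total added water ≈ 6.080×10^14 m³ over 3.69×10^14 m² → Δh = 1.65 m.

≈ 1.65 m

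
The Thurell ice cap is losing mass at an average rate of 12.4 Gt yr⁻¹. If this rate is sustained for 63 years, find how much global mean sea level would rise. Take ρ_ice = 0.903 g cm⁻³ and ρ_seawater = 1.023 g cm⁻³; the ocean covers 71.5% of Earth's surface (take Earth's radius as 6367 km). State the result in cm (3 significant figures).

Total mass lost = 12.4 Gt/yr × 63 yr = 781.2 Gt = 7.812×10^14 kg.
ρ_w = 1.023 g cm⁻³ = 1023 kg m⁻³, so water volume = 7.812×10^14 / 1023 = 7.636×10^11 m³.
Δh = 7.636×10^11 / 3.64×10^14 = 2.10×10^-3 m = 0.210 cm.

≈ 0.210 cm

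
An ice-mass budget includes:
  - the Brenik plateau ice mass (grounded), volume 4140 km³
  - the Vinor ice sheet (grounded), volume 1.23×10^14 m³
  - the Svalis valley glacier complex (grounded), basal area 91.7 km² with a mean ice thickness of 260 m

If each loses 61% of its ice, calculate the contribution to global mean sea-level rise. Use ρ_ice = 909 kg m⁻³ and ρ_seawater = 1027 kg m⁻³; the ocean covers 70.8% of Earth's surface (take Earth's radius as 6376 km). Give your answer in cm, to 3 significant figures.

≈ 19.0 cm

Brenik: 0.61 × 4140 km³ × (909/1027) = 2235 km³ of water.
Vinor: 0.61 × 1.23×10^14 m³ × (909/1027) = 6.641×10^13 m³ of water.
Svalis: ice volume = 91.7 km² × 260 m = 23.84 km³; 0.61 × 23.84 × (909/1027) = 12.87 km³ of water.
Total added water ≈ 6.866×10^13 m³ over 3.62×10^14 m² → Δh = 0.190 m = 19.0 cm.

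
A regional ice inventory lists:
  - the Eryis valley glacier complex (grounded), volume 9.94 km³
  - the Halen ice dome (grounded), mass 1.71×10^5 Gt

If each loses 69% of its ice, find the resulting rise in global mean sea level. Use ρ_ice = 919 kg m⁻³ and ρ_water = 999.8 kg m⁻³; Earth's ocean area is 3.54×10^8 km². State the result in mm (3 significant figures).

Eryis: 0.69 × 9.94 km³ × (919/999.8) = 6.304 km³ of water.
Halen: 0.69 × 1.71×10^5 Gt = 1.180×10^17 kg; dividing by ρ_w = 999.8 kg m⁻³ gives 1.180×10^14 m³ of water.
Total added water ≈ 1.180×10^14 m³ over 3.54×10^14 m² → Δh = 0.333 m = 333 mm.

≈ 333 mm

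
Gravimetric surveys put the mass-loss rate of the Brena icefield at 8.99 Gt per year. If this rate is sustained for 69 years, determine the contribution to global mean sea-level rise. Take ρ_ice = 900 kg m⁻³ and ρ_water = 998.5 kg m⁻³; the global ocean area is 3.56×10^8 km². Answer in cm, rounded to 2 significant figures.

Total mass lost = 8.99 Gt/yr × 69 yr = 620.3 Gt = 6.203×10^14 kg.
ρ_w = 998.5 kg m⁻³, so water volume = 6.203×10^14 / 998.5 = 6.212×10^11 m³.
Δh = 6.212×10^11 / 3.56×10^14 = 1.75×10^-3 m = 0.17 cm.

≈ 0.17 cm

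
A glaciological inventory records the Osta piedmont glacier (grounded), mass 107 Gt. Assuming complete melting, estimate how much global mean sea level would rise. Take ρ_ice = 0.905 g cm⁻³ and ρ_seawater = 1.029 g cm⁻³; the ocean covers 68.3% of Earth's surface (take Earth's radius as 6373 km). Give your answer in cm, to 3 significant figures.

Osta: 107 Gt = 1.070×10^14 kg; dividing by ρ_w = 1.029 g cm⁻³ = 1029 kg m⁻³ gives 1.040×10^11 m³ of water.
Spread over 3.49×10^14 m² of ocean, Δh = 1.040×10^11 / 3.49×10^14 = 2.98×10^-4 m = 0.0298 cm.

≈ 0.0298 cm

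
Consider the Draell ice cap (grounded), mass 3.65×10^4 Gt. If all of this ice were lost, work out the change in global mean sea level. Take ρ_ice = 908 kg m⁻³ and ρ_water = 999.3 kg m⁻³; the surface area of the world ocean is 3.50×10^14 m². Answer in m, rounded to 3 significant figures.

≈ 0.104 m

Draell: 3.65×10^4 Gt = 3.650×10^16 kg; dividing by ρ_w = 999.3 kg m⁻³ gives 3.653×10^13 m³ of water.
Spread over 3.50×10^14 m² of ocean, Δh = 3.653×10^13 / 3.50×10^14 = 0.104 m.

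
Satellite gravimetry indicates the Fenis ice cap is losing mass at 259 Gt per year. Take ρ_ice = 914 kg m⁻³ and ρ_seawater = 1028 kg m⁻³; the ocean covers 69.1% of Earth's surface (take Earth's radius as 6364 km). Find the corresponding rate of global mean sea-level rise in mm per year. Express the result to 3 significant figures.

≈ 0.716 mm/yr

ρ_w = 1028 kg m⁻³. Annual water volume added = 259 Gt / ρ_w = 2.590×10^14 kg / 1028 kg m⁻³ = 2.519×10^11 m³.
Δh per year = 2.519×10^11 / 3.52×10^14 = 7.16×10^-4 m = 0.716 mm.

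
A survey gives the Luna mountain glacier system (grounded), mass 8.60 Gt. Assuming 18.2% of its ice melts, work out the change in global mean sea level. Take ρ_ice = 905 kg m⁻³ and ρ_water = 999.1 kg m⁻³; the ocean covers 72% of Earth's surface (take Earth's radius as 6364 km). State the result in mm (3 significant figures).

≈ 4.28×10^-3 mm

Luna: 0.182 × 8.60 Gt = 1.565×10^12 kg; dividing by ρ_w = 999.1 kg m⁻³ gives 1.567×10^9 m³ of water.
Spread over 3.66×10^14 m² of ocean, Δh = 1.567×10^9 / 3.66×10^14 = 4.28×10^-6 m = 4.28×10^-3 mm.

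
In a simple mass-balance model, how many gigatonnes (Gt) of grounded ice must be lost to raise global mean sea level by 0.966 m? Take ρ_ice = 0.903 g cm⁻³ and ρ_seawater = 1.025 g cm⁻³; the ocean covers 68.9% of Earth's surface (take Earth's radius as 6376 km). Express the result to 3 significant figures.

≈ 3.49×10^5 Gt

Required water volume = Δh × A = 0.966 m × 3.52×10^14 m² = 3.400×10^14 m³.
ρ_w = 1.025 g cm⁻³ = 1025 kg m⁻³, so the mass of water = 3.400×10^14 m³ × 1025 kg m⁻³ = 3.485×10^17 kg = 3.49×10^5 Gt (and the same mass of ice, by conservation).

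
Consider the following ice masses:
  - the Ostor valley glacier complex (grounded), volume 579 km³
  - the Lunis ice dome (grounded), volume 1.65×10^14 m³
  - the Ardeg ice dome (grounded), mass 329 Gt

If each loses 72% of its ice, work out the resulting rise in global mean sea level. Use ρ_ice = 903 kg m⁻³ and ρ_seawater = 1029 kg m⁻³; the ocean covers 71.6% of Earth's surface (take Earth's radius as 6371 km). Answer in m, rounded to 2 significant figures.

≈ 0.29 m

Ostor: 0.72 × 579 km³ × (903/1029) = 365.8 km³ of water.
Lunis: 0.72 × 1.65×10^14 m³ × (903/1029) = 1.043×10^14 m³ of water.
Ardeg: 0.72 × 329 Gt = 2.369×10^14 kg; dividing by ρ_w = 1029 kg m⁻³ gives 2.302×10^11 m³ of water.
Total added water ≈ 1.048×10^14 m³ over 3.65×10^14 m² → Δh = 0.287 m.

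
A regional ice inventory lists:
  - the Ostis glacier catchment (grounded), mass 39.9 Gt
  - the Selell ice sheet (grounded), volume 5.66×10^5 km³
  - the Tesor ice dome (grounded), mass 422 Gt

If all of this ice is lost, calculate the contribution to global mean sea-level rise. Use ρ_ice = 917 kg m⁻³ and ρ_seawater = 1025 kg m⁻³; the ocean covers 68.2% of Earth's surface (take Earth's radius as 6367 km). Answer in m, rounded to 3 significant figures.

Ostis: 39.9 Gt = 3.990×10^13 kg; dividing by ρ_w = 1025 kg m⁻³ gives 3.893×10^10 m³ of water.
Selell: 5.66×10^5 km³ × (917/1025) = 5.064×10^5 km³ of water.
Tesor: 422 Gt = 4.220×10^14 kg; dividing by ρ_w = 1025 kg m⁻³ gives 4.117×10^11 m³ of water.
Total added water ≈ 5.068×10^14 m³ over 3.47×10^14 m² → Δh = 1.46 m.

≈ 1.46 m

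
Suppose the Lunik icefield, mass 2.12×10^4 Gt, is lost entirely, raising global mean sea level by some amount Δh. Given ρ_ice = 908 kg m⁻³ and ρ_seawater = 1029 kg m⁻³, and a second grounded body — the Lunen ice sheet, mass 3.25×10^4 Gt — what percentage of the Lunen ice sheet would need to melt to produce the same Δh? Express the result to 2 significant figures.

≈ 65 %

Equal sea-level rise means equal mass of meltwater, i.e. equal mass of ice lost.
Ice mass of Lunik: 2.120×10^16 kg; ice mass of Lunen: 3.250×10^16 kg.
Fraction required = 2.120×10^16 / 3.250×10^16 = 0.652 → 65 %.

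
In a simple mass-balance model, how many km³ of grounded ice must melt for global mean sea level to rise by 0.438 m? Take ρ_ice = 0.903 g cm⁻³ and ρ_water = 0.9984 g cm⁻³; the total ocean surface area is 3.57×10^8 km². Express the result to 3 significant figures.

Required water volume = Δh × A = 0.438 m × 3.57×10^14 m² = 1.564×10^14 m³ = 1.564×10^5 km³.
Ice volume = water volume × ρ_w/ρ_ice = 1.564×10^5 × 998.4/903 = 1.73×10^5 km³.

≈ 1.73×10^5 km³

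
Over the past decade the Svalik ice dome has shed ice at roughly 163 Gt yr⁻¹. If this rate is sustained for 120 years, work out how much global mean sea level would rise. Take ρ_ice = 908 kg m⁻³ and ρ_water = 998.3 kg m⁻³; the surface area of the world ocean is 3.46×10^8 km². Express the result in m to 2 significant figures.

≈ 0.057 m

Total mass lost = 163 Gt/yr × 120 yr = 1.956×10^4 Gt = 1.956×10^16 kg.
ρ_w = 998.3 kg m⁻³, so water volume = 1.956×10^16 / 998.3 = 1.959×10^13 m³.
Δh = 1.959×10^13 / 3.46×10^14 = 0.0566 m.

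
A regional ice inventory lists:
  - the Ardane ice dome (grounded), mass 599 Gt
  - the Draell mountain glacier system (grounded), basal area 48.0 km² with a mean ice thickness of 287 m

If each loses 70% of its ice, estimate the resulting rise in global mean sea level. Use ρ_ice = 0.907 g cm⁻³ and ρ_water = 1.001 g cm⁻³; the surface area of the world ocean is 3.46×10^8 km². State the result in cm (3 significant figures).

Ardane: 0.7 × 599 Gt = 4.193×10^14 kg; dividing by ρ_w = 1.001 g cm⁻³ = 1001 kg m⁻³ gives 4.189×10^11 m³ of water.
Draell: ice volume = 48.0 km² × 287 m = 13.78 km³; 0.7 × 13.78 × (907/1001) = 8.738 km³ of water.
Total added water ≈ 4.276×10^11 m³ over 3.46×10^14 m² → Δh = 1.24×10^-3 m = 0.124 cm.

≈ 0.124 cm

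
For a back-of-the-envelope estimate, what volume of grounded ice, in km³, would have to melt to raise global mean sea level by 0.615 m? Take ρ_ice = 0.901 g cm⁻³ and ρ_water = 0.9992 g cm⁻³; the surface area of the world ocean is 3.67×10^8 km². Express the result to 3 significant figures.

Required water volume = Δh × A = 0.615 m × 3.67×10^14 m² = 2.257×10^14 m³ = 2.257×10^5 km³.
Ice volume = water volume × ρ_w/ρ_ice = 2.257×10^5 × 999.2/901 = 2.50×10^5 km³.

≈ 2.50×10^5 km³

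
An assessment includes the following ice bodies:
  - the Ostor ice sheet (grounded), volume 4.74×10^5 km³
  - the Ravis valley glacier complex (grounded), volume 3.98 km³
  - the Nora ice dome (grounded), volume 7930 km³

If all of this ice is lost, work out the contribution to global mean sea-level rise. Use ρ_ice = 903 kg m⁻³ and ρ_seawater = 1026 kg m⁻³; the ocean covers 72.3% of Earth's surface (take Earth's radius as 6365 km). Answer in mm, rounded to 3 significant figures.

Ostor: 4.74×10^5 km³ × (903/1026) = 4.172×10^5 km³ of water.
Ravis: 3.98 km³ × (903/1026) = 3.503 km³ of water.
Nora: 7930 km³ × (903/1026) = 6979 km³ of water.
Total added water ≈ 4.242×10^14 m³ over 3.68×10^14 m² → Δh = 1.15 m = 1150 mm.

≈ 1150 mm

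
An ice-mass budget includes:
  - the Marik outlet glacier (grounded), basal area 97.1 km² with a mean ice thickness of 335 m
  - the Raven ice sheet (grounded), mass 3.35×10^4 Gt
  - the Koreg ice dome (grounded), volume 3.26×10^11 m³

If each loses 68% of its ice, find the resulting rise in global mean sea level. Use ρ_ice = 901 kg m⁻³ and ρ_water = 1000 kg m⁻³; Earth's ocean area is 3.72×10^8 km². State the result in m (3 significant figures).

Marik: ice volume = 97.1 km² × 335 m = 32.53 km³; 0.68 × 32.53 × (901/1000) = 19.93 km³ of water.
Raven: 0.68 × 3.35×10^4 Gt = 2.278×10^16 kg; dividing by ρ_w = 1000 kg m⁻³ gives 2.278×10^13 m³ of water.
Koreg: 0.68 × 3.26×10^11 m³ × (901/1000) = 1.997×10^11 m³ of water.
Total added water ≈ 2.300×10^13 m³ over 3.72×10^14 m² → Δh = 0.0618 m.

≈ 0.0618 m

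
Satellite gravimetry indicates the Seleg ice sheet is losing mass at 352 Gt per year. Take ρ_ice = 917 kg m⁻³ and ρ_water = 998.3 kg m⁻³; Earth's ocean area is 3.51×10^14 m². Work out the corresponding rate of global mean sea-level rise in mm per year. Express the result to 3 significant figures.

≈ 1.00 mm/yr

ρ_w = 998.3 kg m⁻³. Annual water volume added = 352 Gt / ρ_w = 3.520×10^14 kg / 998.3 kg m⁻³ = 3.526×10^11 m³.
Δh per year = 3.526×10^11 / 3.51×10^14 = 1.00×10^-3 m = 1.00 mm.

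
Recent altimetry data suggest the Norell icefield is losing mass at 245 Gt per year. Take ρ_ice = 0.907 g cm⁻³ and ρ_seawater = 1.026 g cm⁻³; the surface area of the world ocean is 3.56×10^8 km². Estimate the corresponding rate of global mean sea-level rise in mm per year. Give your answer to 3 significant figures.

ρ_w = 1.026 g cm⁻³ = 1026 kg m⁻³. Annual water volume added = 245 Gt / ρ_w = 2.450×10^14 kg / 1026 kg m⁻³ = 2.388×10^11 m³.
Δh per year = 2.388×10^11 / 3.56×10^14 = 6.71×10^-4 m = 0.671 mm.

≈ 0.671 mm/yr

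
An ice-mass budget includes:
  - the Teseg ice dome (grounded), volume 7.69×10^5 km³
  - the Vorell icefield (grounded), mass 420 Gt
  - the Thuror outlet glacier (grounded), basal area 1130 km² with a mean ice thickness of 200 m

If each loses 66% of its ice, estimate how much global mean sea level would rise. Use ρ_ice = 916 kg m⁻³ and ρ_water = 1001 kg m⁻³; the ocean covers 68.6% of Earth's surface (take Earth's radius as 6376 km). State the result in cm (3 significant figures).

≈ 133 cm

Teseg: 0.66 × 7.69×10^5 km³ × (916/1001) = 4.644×10^5 km³ of water.
Vorell: 0.66 × 420 Gt = 2.772×10^14 kg; dividing by ρ_w = 1001 kg m⁻³ gives 2.769×10^11 m³ of water.
Thuror: ice volume = 1130 km² × 200 m = 226.0 km³; 0.66 × 226.0 × (916/1001) = 136.5 km³ of water.
Total added water ≈ 4.649×10^14 m³ over 3.50×10^14 m² → Δh = 1.33 m = 133 cm.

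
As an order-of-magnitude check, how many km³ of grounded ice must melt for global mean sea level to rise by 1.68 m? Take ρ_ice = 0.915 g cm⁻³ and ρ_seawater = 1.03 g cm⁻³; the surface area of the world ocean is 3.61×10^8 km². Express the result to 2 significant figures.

≈ 6.8×10^5 km³

Required water volume = Δh × A = 1.68 m × 3.61×10^14 m² = 6.065×10^14 m³ = 6.065×10^5 km³.
Ice volume = water volume × ρ_w/ρ_ice = 6.065×10^5 × 1030/915 = 6.8×10^5 km³.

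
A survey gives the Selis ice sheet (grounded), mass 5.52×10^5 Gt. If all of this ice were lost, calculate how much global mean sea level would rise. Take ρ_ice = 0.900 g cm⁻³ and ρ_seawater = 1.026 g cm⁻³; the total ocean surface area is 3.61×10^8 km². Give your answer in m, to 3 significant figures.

Selis: 5.52×10^5 Gt = 5.520×10^17 kg; dividing by ρ_w = 1.026 g cm⁻³ = 1026 kg m⁻³ gives 5.380×10^14 m³ of water.
Spread over 3.61×10^14 m² of ocean, Δh = 5.380×10^14 / 3.61×10^14 = 1.49 m.

≈ 1.49 m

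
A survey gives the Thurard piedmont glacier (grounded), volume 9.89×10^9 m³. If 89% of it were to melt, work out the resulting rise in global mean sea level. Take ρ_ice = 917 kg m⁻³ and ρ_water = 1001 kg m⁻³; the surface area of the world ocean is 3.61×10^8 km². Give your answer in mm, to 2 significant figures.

≈ 0.022 mm

Thurard: 0.89 × 9.89×10^9 m³ × (917/1001) = 8.063×10^9 m³ of water.
Spread over 3.61×10^14 m² of ocean, Δh = 8.063×10^9 / 3.61×10^14 = 2.23×10^-5 m = 0.022 mm.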